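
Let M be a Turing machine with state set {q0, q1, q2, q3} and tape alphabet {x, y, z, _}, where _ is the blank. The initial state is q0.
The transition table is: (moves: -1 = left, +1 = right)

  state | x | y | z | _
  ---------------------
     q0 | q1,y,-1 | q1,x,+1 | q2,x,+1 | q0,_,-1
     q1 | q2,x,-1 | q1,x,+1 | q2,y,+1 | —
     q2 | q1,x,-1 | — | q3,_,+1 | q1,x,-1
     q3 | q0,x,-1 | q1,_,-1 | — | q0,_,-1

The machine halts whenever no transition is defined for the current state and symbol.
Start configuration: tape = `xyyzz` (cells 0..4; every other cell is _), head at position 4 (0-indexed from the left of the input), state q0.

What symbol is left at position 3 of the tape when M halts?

state=q0 head=4 tape=xyyz[z]_   (q0,z)→(q2,x,+1)
state=q2 head=5 tape=xyyzx[_]   (q2,_)→(q1,x,-1)
state=q1 head=4 tape=xyyz[x]x   (q1,x)→(q2,x,-1)
state=q2 head=3 tape=xyy[z]xx   (q2,z)→(q3,_,+1)
state=q3 head=4 tape=xyy_[x]x   (q3,x)→(q0,x,-1)
state=q0 head=3 tape=xyy[_]xx   (q0,_)→(q0,_,-1)
state=q0 head=2 tape=xy[y]_xx   (q0,y)→(q1,x,+1)
state=q1 head=3 tape=xyx[_]xx
Cell 3 holds _ when M halts.

_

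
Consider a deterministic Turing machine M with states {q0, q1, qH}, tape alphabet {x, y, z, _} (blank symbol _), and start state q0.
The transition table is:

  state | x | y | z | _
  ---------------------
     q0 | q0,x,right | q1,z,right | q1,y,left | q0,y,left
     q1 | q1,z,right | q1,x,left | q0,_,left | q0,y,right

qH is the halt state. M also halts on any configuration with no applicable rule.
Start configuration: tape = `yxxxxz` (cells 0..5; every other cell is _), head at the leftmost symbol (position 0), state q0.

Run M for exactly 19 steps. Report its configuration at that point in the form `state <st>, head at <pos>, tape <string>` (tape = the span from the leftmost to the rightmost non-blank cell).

state=q0 head=0 tape=_[y]xxxxz_   (q0,y)→(q1,z,right)
state=q1 head=1 tape=_z[x]xxxz_   (q1,x)→(q1,z,right)
state=q1 head=2 tape=_zz[x]xxz_   (q1,x)→(q1,z,right)
state=q1 head=3 tape=_zzz[x]xz_   (q1,x)→(q1,z,right)
state=q1 head=4 tape=_zzzz[x]z_   (q1,x)→(q1,z,right)
state=q1 head=5 tape=_zzzzz[z]_   (q1,z)→(q0,_,left)
state=q0 head=4 tape=_zzzz[z]__   (q0,z)→(q1,y,left)
state=q1 head=3 tape=_zzz[z]y__   (q1,z)→(q0,_,left)
state=q0 head=2 tape=_zz[z]_y__   (q0,z)→(q1,y,left)
state=q1 head=1 tape=_z[z]y_y__   (q1,z)→(q0,_,left)
state=q0 head=0 tape=_[z]_y_y__   (q0,z)→(q1,y,left)
state=q1 head=-1 tape=[_]y_y_y__   (q1,_)→(q0,y,right)
state=q0 head=0 tape=y[y]_y_y__   (q0,y)→(q1,z,right)
state=q1 head=1 tape=yz[_]y_y__   (q1,_)→(q0,y,right)
state=q0 head=2 tape=yzy[y]_y__   (q0,y)→(q1,z,right)
state=q1 head=3 tape=yzyz[_]y__   (q1,_)→(q0,y,right)
state=q0 head=4 tape=yzyzy[y]__   (q0,y)→(q1,z,right)
state=q1 head=5 tape=yzyzyz[_]_   (q1,_)→(q0,y,right)
state=q0 head=6 tape=yzyzyzy[_]   (q0,_)→(q0,y,left)
state=q0 head=5 tape=yzyzyz[y]y
After 19 steps: state q0, head at 5, tape yzyzyzyy.

state q0, head at 5, tape yzyzyzyy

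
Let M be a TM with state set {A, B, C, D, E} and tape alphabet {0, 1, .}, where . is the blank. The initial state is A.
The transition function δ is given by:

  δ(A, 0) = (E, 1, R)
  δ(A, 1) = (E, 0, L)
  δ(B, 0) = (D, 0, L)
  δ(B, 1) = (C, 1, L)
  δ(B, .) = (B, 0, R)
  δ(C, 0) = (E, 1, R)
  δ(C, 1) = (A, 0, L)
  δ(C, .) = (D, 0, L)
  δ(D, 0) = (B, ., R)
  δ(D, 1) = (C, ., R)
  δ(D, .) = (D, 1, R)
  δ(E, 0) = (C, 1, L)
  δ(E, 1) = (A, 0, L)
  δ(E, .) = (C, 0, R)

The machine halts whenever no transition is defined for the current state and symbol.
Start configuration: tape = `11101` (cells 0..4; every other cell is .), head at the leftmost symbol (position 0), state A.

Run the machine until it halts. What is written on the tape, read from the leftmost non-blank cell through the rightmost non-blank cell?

state=A head=0 tape=....[1]1101   (A,1)→(E,0,L)
state=E head=-1 tape=...[.]01101   (E,.)→(C,0,R)
state=C head=0 tape=...0[0]1101   (C,0)→(E,1,R)
state=E head=1 tape=...01[1]101   (E,1)→(A,0,L)
state=A head=0 tape=...0[1]0101   (A,1)→(E,0,L)
state=E head=-1 tape=...[0]00101   (E,0)→(C,1,L)
state=C head=-2 tape=..[.]100101   (C,.)→(D,0,L)
state=D head=-3 tape=.[.]0100101   (D,.)→(D,1,R)
state=D head=-2 tape=.1[0]100101   (D,0)→(B,.,R)
state=B head=-1 tape=.1.[1]00101   (B,1)→(C,1,L)
state=C head=-2 tape=.1[.]100101   (C,.)→(D,0,L)
state=D head=-3 tape=.[1]0100101   (D,1)→(C,.,R)
state=C head=-2 tape=..[0]100101   (C,0)→(E,1,R)
state=E head=-1 tape=..1[1]00101   (E,1)→(A,0,L)
state=A head=-2 tape=..[1]000101   (A,1)→(E,0,L)
state=E head=-3 tape=.[.]0000101   (E,.)→(C,0,R)
state=C head=-2 tape=.0[0]000101   (C,0)→(E,1,R)
state=E head=-1 tape=.01[0]00101   (E,0)→(C,1,L)
state=C head=-2 tape=.0[1]100101   (C,1)→(A,0,L)
state=A head=-3 tape=.[0]0100101   (A,0)→(E,1,R)
state=E head=-2 tape=.1[0]100101   (E,0)→(C,1,L)
state=C head=-3 tape=.[1]1100101   (C,1)→(A,0,L)
state=A head=-4 tape=[.]01100101
The non-blank tape span at halt is 01100101.

01100101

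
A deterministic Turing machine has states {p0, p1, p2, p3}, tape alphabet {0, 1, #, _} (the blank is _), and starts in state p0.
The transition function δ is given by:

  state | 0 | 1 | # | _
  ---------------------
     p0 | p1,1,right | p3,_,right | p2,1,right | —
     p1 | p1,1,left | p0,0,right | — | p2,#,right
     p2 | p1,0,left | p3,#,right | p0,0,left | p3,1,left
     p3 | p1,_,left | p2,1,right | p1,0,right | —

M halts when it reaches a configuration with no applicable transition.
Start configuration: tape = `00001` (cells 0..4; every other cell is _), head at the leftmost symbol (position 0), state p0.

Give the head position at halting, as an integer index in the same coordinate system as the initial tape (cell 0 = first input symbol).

p0 | [0]0001_   read 0 → write 1, move right, go to p1
p1 | 1[0]001_   read 0 → write 1, move left, go to p1
p1 | [1]1001_   read 1 → write 0, move right, go to p0
p0 | 0[1]001_   read 1 → write _, move right, go to p3
p3 | 0_[0]01_   read 0 → write _, move left, go to p1
p1 | 0[_]_01_   read _ → write #, move right, go to p2
p2 | 0#[_]01_   read _ → write 1, move left, go to p3
p3 | 0[#]101_   read # → write 0, move right, go to p1
p1 | 00[1]01_   read 1 → write 0, move right, go to p0
p0 | 000[0]1_   read 0 → write 1, move right, go to p1
p1 | 0001[1]_   read 1 → write 0, move right, go to p0
p0 | 00010[_]
At halt the head is at cell 5.

5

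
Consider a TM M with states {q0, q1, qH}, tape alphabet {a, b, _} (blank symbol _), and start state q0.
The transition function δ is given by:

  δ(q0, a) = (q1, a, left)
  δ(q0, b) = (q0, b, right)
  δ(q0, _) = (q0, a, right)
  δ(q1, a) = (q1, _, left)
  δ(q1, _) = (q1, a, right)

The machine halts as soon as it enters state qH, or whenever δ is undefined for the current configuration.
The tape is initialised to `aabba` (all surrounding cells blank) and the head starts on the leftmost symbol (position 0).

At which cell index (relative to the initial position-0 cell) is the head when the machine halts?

q0 | ___[a]abba   read a → write a, move left, go to q1
q1 | __[_]aabba   read _ → write a, move right, go to q1
q1 | __a[a]abba   read a → write _, move left, go to q1
q1 | __[a]_abba   read a → write _, move left, go to q1
q1 | _[_]__abba   read _ → write a, move right, go to q1
q1 | _a[_]_abba   read _ → write a, move right, go to q1
q1 | _aa[_]abba   read _ → write a, move right, go to q1
q1 | _aaa[a]bba   read a → write _, move left, go to q1
q1 | _aa[a]_bba   read a → write _, move left, go to q1
q1 | _a[a]__bba   read a → write _, move left, go to q1
q1 | _[a]___bba   read a → write _, move left, go to q1
q1 | [_]____bba   read _ → write a, move right, go to q1
q1 | a[_]___bba   read _ → write a, move right, go to q1
q1 | aa[_]__bba   read _ → write a, move right, go to q1
q1 | aaa[_]_bba   read _ → write a, move right, go to q1
q1 | aaaa[_]bba   read _ → write a, move right, go to q1
q1 | aaaaa[b]ba
At halt the head is at cell 2.

2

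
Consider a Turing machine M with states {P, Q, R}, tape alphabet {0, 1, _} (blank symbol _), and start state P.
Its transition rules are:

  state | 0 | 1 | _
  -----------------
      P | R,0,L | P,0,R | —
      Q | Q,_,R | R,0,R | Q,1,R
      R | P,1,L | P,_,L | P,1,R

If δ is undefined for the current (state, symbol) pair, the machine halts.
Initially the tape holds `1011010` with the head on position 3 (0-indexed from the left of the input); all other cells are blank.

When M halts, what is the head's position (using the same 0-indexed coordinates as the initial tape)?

P | __101[1]010   read 1 → write 0, move R, go to P
P | __1010[0]10   read 0 → write 0, move L, go to R
R | __101[0]010   read 0 → write 1, move L, go to P
P | __10[1]1010   read 1 → write 0, move R, go to P
P | __100[1]010   read 1 → write 0, move R, go to P
P | __1000[0]10   read 0 → write 0, move L, go to R
R | __100[0]010   read 0 → write 1, move L, go to P
P | __10[0]1010   read 0 → write 0, move L, go to R
R | __1[0]01010   read 0 → write 1, move L, go to P
P | __[1]101010   read 1 → write 0, move R, go to P
P | __0[1]01010   read 1 → write 0, move R, go to P
P | __00[0]1010   read 0 → write 0, move L, go to R
R | __0[0]01010   read 0 → write 1, move L, go to P
P | __[0]101010   read 0 → write 0, move L, go to R
R | _[_]0101010   read _ → write 1, move R, go to P
P | _1[0]101010   read 0 → write 0, move L, go to R
R | _[1]0101010   read 1 → write _, move L, go to P
P | [_]_0101010
At halt the head is at cell -2.

-2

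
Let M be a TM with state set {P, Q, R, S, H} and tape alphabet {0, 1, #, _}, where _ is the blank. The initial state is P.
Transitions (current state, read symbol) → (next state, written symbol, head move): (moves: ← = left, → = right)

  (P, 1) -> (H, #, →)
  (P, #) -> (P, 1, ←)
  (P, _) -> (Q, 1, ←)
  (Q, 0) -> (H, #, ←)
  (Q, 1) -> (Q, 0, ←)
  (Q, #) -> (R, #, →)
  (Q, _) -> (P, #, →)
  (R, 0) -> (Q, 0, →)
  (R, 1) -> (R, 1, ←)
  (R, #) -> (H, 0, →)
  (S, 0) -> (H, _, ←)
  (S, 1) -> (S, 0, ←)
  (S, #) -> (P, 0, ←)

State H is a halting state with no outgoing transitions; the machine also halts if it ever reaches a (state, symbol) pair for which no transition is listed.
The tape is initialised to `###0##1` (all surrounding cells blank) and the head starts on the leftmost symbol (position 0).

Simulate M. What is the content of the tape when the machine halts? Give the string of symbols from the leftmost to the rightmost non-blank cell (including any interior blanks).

P | __[#]##0##1   read # → write 1, move ←, go to P
P | _[_]1##0##1   read _ → write 1, move ←, go to Q
Q | [_]11##0##1   read _ → write #, move →, go to P
P | #[1]1##0##1   read 1 → write #, move →, go to H
H | ##[1]##0##1
The non-blank tape span at halt is ##1##0##1.

##1##0##1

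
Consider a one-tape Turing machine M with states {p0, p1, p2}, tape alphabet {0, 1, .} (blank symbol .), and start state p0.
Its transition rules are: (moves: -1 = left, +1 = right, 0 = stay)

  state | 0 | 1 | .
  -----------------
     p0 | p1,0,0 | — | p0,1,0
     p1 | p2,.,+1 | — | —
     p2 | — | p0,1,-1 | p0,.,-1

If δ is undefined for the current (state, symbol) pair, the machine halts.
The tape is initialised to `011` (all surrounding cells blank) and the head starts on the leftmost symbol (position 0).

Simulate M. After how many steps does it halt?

4

state=p0 head=0 tape=[0]11   (p0,0)→(p1,0,0)
state=p1 head=0 tape=[0]11   (p1,0)→(p2,.,+1)
state=p2 head=1 tape=.[1]1   (p2,1)→(p0,1,-1)
state=p0 head=0 tape=[.]11   (p0,.)→(p0,1,0)
state=p0 head=0 tape=[1]11
M halts after 4 transitions.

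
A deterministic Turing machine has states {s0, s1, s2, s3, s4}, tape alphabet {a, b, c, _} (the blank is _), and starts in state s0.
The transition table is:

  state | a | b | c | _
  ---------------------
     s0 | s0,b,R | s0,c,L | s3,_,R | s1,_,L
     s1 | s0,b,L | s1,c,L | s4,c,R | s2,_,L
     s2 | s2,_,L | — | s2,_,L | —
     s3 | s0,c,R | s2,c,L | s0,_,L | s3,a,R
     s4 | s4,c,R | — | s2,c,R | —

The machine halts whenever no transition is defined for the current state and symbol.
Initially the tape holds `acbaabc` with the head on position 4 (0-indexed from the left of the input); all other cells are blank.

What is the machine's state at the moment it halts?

s2

s0 | _acba[a]bc   read a → write b, move R, go to s0
s0 | _acbab[b]c   read b → write c, move L, go to s0
s0 | _acba[b]cc   read b → write c, move L, go to s0
s0 | _acb[a]ccc   read a → write b, move R, go to s0
s0 | _acbb[c]cc   read c → write _, move R, go to s3
s3 | _acbb_[c]c   read c → write _, move L, go to s0
s0 | _acbb[_]_c   read _ → write _, move L, go to s1
s1 | _acb[b]__c   read b → write c, move L, go to s1
s1 | _ac[b]c__c   read b → write c, move L, go to s1
s1 | _a[c]cc__c   read c → write c, move R, go to s4
s4 | _ac[c]c__c   read c → write c, move R, go to s2
s2 | _acc[c]__c   read c → write _, move L, go to s2
s2 | _ac[c]___c   read c → write _, move L, go to s2
s2 | _a[c]____c   read c → write _, move L, go to s2
s2 | _[a]_____c   read a → write _, move L, go to s2
s2 | [_]______c
No transition is defined for (s2, _); M halts in state s2.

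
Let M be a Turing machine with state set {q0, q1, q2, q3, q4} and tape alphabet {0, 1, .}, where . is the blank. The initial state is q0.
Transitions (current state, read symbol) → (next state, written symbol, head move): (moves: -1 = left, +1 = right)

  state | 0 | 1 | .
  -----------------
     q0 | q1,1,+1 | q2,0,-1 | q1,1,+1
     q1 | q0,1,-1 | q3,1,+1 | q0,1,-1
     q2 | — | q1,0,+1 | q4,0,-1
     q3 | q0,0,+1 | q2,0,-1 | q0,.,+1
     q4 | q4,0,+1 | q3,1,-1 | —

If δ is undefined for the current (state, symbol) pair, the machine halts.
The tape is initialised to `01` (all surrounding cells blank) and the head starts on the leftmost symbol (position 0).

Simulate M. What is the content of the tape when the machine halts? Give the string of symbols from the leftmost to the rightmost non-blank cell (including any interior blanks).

q0 | ..[0]1...   read 0 → write 1, move +1, go to q1
q1 | ..1[1]...   read 1 → write 1, move +1, go to q3
q3 | ..11[.]..   read . → write ., move +1, go to q0
q0 | ..11.[.].   read . → write 1, move +1, go to q1
q1 | ..11.1[.]   read . → write 1, move -1, go to q0
q0 | ..11.[1]1   read 1 → write 0, move -1, go to q2
q2 | ..11[.]01   read . → write 0, move -1, go to q4
q4 | ..1[1]001   read 1 → write 1, move -1, go to q3
q3 | ..[1]1001   read 1 → write 0, move -1, go to q2
q2 | .[.]01001   read . → write 0, move -1, go to q4
q4 | [.]001001
The non-blank tape span at halt is 001001.

001001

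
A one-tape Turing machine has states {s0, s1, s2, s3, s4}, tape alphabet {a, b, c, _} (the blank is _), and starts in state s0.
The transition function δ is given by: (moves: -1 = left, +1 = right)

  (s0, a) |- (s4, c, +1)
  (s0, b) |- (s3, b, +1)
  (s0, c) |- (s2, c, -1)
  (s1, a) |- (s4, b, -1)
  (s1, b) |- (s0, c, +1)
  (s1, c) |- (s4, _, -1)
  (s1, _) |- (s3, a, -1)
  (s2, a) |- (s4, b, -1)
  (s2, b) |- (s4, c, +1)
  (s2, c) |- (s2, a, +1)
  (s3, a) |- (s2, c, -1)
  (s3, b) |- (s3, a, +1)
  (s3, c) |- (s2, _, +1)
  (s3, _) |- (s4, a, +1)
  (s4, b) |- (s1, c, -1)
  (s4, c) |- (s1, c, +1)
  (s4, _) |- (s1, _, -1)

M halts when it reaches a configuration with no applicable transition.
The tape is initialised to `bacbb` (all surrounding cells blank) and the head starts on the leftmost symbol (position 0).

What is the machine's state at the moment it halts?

s0 | ___[b]acbb   read b → write b, move +1, go to s3
s3 | ___b[a]cbb   read a → write c, move -1, go to s2
s2 | ___[b]ccbb   read b → write c, move +1, go to s4
s4 | ___c[c]cbb   read c → write c, move +1, go to s1
s1 | ___cc[c]bb   read c → write _, move -1, go to s4
s4 | ___c[c]_bb   read c → write c, move +1, go to s1
s1 | ___cc[_]bb   read _ → write a, move -1, go to s3
s3 | ___c[c]abb   read c → write _, move +1, go to s2
s2 | ___c_[a]bb   read a → write b, move -1, go to s4
s4 | ___c[_]bbb   read _ → write _, move -1, go to s1
s1 | ___[c]_bbb   read c → write _, move -1, go to s4
s4 | __[_]__bbb   read _ → write _, move -1, go to s1
s1 | _[_]___bbb   read _ → write a, move -1, go to s3
s3 | [_]a___bbb   read _ → write a, move +1, go to s4
s4 | a[a]___bbb
No transition is defined for (s4, a); M halts in state s4.

s4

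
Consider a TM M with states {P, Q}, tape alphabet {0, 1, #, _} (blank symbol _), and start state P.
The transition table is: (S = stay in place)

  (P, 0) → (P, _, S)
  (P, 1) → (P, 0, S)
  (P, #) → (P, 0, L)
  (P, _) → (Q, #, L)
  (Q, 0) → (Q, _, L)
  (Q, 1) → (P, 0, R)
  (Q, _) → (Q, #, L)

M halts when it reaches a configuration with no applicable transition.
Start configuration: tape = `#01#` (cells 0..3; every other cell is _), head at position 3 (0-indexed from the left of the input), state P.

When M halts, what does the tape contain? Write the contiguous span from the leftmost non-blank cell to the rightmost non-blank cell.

#_#0

state=P head=3 tape=#01[#]   (P,#)→(P,0,L)
state=P head=2 tape=#0[1]0   (P,1)→(P,0,S)
state=P head=2 tape=#0[0]0   (P,0)→(P,_,S)
state=P head=2 tape=#0[_]0   (P,_)→(Q,#,L)
state=Q head=1 tape=#[0]#0   (Q,0)→(Q,_,L)
state=Q head=0 tape=[#]_#0
The non-blank tape span at halt is #_#0.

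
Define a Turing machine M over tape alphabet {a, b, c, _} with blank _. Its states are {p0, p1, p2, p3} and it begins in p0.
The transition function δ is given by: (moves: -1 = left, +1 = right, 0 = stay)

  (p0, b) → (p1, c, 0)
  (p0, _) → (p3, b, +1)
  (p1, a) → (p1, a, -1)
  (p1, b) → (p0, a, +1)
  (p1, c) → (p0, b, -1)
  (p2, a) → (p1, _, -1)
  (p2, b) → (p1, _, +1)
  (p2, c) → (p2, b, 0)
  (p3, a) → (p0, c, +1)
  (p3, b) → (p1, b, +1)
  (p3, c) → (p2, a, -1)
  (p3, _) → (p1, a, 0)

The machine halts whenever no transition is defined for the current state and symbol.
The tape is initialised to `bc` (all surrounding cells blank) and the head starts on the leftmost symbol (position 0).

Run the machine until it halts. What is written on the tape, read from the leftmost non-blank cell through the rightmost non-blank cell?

bbab

p0 | __[b]c   read b → write c, move 0, go to p1
p1 | __[c]c   read c → write b, move -1, go to p0
p0 | _[_]bc   read _ → write b, move +1, go to p3
p3 | _b[b]c   read b → write b, move +1, go to p1
p1 | _bb[c]   read c → write b, move -1, go to p0
p0 | _b[b]b   read b → write c, move 0, go to p1
p1 | _b[c]b   read c → write b, move -1, go to p0
p0 | _[b]bb   read b → write c, move 0, go to p1
p1 | _[c]bb   read c → write b, move -1, go to p0
p0 | [_]bbb   read _ → write b, move +1, go to p3
p3 | b[b]bb   read b → write b, move +1, go to p1
p1 | bb[b]b   read b → write a, move +1, go to p0
p0 | bba[b]   read b → write c, move 0, go to p1
p1 | bba[c]   read c → write b, move -1, go to p0
p0 | bb[a]b
The non-blank tape span at halt is bbab.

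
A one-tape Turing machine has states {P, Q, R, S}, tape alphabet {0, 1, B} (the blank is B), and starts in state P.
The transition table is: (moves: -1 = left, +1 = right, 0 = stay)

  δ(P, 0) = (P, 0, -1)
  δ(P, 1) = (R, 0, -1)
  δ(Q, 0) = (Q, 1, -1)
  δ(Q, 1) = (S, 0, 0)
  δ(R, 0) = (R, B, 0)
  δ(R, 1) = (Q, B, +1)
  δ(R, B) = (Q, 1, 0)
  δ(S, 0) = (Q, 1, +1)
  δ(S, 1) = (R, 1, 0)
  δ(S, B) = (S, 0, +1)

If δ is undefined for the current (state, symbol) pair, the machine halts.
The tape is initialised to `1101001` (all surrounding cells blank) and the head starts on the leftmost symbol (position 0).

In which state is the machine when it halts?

Q

state=P head=0 tape=B[1]101001B   (P,1)→(R,0,-1)
state=R head=-1 tape=[B]0101001B   (R,B)→(Q,1,0)
state=Q head=-1 tape=[1]0101001B   (Q,1)→(S,0,0)
state=S head=-1 tape=[0]0101001B   (S,0)→(Q,1,+1)
state=Q head=0 tape=1[0]101001B   (Q,0)→(Q,1,-1)
state=Q head=-1 tape=[1]1101001B   (Q,1)→(S,0,0)
state=S head=-1 tape=[0]1101001B   (S,0)→(Q,1,+1)
state=Q head=0 tape=1[1]101001B   (Q,1)→(S,0,0)
state=S head=0 tape=1[0]101001B   (S,0)→(Q,1,+1)
state=Q head=1 tape=11[1]01001B   (Q,1)→(S,0,0)
state=S head=1 tape=11[0]01001B   (S,0)→(Q,1,+1)
state=Q head=2 tape=111[0]1001B   (Q,0)→(Q,1,-1)
state=Q head=1 tape=11[1]11001B   (Q,1)→(S,0,0)
state=S head=1 tape=11[0]11001B   (S,0)→(Q,1,+1)
state=Q head=2 tape=111[1]1001B   (Q,1)→(S,0,0)
state=S head=2 tape=111[0]1001B   (S,0)→(Q,1,+1)
state=Q head=3 tape=1111[1]001B   (Q,1)→(S,0,0)
state=S head=3 tape=1111[0]001B   (S,0)→(Q,1,+1)
state=Q head=4 tape=11111[0]01B   (Q,0)→(Q,1,-1)
state=Q head=3 tape=1111[1]101B   (Q,1)→(S,0,0)
state=S head=3 tape=1111[0]101B   (S,0)→(Q,1,+1)
state=Q head=4 tape=11111[1]01B   (Q,1)→(S,0,0)
state=S head=4 tape=11111[0]01B   (S,0)→(Q,1,+1)
state=Q head=5 tape=111111[0]1B   (Q,0)→(Q,1,-1)
state=Q head=4 tape=11111[1]11B   (Q,1)→(S,0,0)
state=S head=4 tape=11111[0]11B   (S,0)→(Q,1,+1)
state=Q head=5 tape=111111[1]1B   (Q,1)→(S,0,0)
state=S head=5 tape=111111[0]1B   (S,0)→(Q,1,+1)
state=Q head=6 tape=1111111[1]B   (Q,1)→(S,0,0)
state=S head=6 tape=1111111[0]B   (S,0)→(Q,1,+1)
state=Q head=7 tape=11111111[B]
No transition is defined for (Q, B); M halts in state Q.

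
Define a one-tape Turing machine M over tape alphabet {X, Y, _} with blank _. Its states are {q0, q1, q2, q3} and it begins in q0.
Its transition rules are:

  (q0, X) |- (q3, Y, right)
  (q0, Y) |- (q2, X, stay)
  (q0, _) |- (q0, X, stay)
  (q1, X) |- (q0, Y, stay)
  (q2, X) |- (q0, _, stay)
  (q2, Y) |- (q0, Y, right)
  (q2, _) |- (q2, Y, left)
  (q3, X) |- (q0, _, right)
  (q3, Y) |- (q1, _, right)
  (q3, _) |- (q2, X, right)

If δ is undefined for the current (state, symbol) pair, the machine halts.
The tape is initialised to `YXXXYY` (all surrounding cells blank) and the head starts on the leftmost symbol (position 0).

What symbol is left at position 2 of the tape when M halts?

Y

state=q0 head=0 tape=[Y]XXXYY_   (q0,Y)→(q2,X,stay)
state=q2 head=0 tape=[X]XXXYY_   (q2,X)→(q0,_,stay)
state=q0 head=0 tape=[_]XXXYY_   (q0,_)→(q0,X,stay)
state=q0 head=0 tape=[X]XXXYY_   (q0,X)→(q3,Y,right)
state=q3 head=1 tape=Y[X]XXYY_   (q3,X)→(q0,_,right)
state=q0 head=2 tape=Y_[X]XYY_   (q0,X)→(q3,Y,right)
state=q3 head=3 tape=Y_Y[X]YY_   (q3,X)→(q0,_,right)
state=q0 head=4 tape=Y_Y_[Y]Y_   (q0,Y)→(q2,X,stay)
state=q2 head=4 tape=Y_Y_[X]Y_   (q2,X)→(q0,_,stay)
state=q0 head=4 tape=Y_Y_[_]Y_   (q0,_)→(q0,X,stay)
state=q0 head=4 tape=Y_Y_[X]Y_   (q0,X)→(q3,Y,right)
state=q3 head=5 tape=Y_Y_Y[Y]_   (q3,Y)→(q1,_,right)
state=q1 head=6 tape=Y_Y_Y_[_]
Cell 2 holds Y when M halts.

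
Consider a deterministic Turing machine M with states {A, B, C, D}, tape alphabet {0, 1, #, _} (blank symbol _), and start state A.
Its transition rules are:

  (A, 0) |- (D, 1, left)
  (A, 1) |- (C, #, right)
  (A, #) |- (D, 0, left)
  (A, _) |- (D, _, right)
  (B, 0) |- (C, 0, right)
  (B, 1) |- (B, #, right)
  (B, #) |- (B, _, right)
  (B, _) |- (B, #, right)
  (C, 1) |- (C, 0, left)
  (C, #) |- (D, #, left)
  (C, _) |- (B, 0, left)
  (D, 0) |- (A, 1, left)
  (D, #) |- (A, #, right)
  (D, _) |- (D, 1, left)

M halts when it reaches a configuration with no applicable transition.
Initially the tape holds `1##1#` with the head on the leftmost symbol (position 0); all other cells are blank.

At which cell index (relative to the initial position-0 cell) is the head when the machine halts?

3

state=A head=0 tape=[1]##1#   (A,1)→(C,#,right)
state=C head=1 tape=#[#]#1#   (C,#)→(D,#,left)
state=D head=0 tape=[#]##1#   (D,#)→(A,#,right)
state=A head=1 tape=#[#]#1#   (A,#)→(D,0,left)
state=D head=0 tape=[#]0#1#   (D,#)→(A,#,right)
state=A head=1 tape=#[0]#1#   (A,0)→(D,1,left)
state=D head=0 tape=[#]1#1#   (D,#)→(A,#,right)
state=A head=1 tape=#[1]#1#   (A,1)→(C,#,right)
state=C head=2 tape=##[#]1#   (C,#)→(D,#,left)
state=D head=1 tape=#[#]#1#   (D,#)→(A,#,right)
state=A head=2 tape=##[#]1#   (A,#)→(D,0,left)
state=D head=1 tape=#[#]01#   (D,#)→(A,#,right)
state=A head=2 tape=##[0]1#   (A,0)→(D,1,left)
state=D head=1 tape=#[#]11#   (D,#)→(A,#,right)
state=A head=2 tape=##[1]1#   (A,1)→(C,#,right)
state=C head=3 tape=###[1]#   (C,1)→(C,0,left)
state=C head=2 tape=##[#]0#   (C,#)→(D,#,left)
state=D head=1 tape=#[#]#0#   (D,#)→(A,#,right)
state=A head=2 tape=##[#]0#   (A,#)→(D,0,left)
state=D head=1 tape=#[#]00#   (D,#)→(A,#,right)
state=A head=2 tape=##[0]0#   (A,0)→(D,1,left)
state=D head=1 tape=#[#]10#   (D,#)→(A,#,right)
state=A head=2 tape=##[1]0#   (A,1)→(C,#,right)
state=C head=3 tape=###[0]#
At halt the head is at cell 3.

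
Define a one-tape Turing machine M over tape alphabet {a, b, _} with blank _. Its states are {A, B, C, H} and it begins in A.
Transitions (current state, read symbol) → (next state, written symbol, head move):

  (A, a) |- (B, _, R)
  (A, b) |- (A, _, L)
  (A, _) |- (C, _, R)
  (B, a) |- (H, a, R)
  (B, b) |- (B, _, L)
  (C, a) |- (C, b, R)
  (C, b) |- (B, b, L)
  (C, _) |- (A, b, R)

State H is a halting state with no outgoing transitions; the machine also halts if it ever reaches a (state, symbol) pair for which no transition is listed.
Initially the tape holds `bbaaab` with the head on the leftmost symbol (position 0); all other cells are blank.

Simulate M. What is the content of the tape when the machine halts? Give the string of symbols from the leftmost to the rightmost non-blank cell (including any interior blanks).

state=A head=0 tape=_[b]baaab   (A,b)→(A,_,L)
state=A head=-1 tape=[_]_baaab   (A,_)→(C,_,R)
state=C head=0 tape=_[_]baaab   (C,_)→(A,b,R)
state=A head=1 tape=_b[b]aaab   (A,b)→(A,_,L)
state=A head=0 tape=_[b]_aaab   (A,b)→(A,_,L)
state=A head=-1 tape=[_]__aaab   (A,_)→(C,_,R)
state=C head=0 tape=_[_]_aaab   (C,_)→(A,b,R)
state=A head=1 tape=_b[_]aaab   (A,_)→(C,_,R)
state=C head=2 tape=_b_[a]aab   (C,a)→(C,b,R)
state=C head=3 tape=_b_b[a]ab   (C,a)→(C,b,R)
state=C head=4 tape=_b_bb[a]b   (C,a)→(C,b,R)
state=C head=5 tape=_b_bbb[b]   (C,b)→(B,b,L)
state=B head=4 tape=_b_bb[b]b   (B,b)→(B,_,L)
state=B head=3 tape=_b_b[b]_b   (B,b)→(B,_,L)
state=B head=2 tape=_b_[b]__b   (B,b)→(B,_,L)
state=B head=1 tape=_b[_]___b
The non-blank tape span at halt is b____b.

b____b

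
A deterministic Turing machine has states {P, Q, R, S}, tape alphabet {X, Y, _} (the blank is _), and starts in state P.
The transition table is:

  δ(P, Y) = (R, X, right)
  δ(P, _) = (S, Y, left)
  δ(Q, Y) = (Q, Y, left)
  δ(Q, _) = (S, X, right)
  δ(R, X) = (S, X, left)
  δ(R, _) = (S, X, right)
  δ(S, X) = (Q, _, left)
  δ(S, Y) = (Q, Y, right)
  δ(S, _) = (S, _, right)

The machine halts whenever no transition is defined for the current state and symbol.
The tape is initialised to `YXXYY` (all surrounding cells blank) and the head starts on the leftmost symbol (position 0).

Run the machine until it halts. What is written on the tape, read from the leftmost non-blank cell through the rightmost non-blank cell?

XXXXYY

state=P head=0 tape=_[Y]XXYY   (P,Y)→(R,X,right)
state=R head=1 tape=_X[X]XYY   (R,X)→(S,X,left)
state=S head=0 tape=_[X]XXYY   (S,X)→(Q,_,left)
state=Q head=-1 tape=[_]_XXYY   (Q,_)→(S,X,right)
state=S head=0 tape=X[_]XXYY   (S,_)→(S,_,right)
state=S head=1 tape=X_[X]XYY   (S,X)→(Q,_,left)
state=Q head=0 tape=X[_]_XYY   (Q,_)→(S,X,right)
state=S head=1 tape=XX[_]XYY   (S,_)→(S,_,right)
state=S head=2 tape=XX_[X]YY   (S,X)→(Q,_,left)
state=Q head=1 tape=XX[_]_YY   (Q,_)→(S,X,right)
state=S head=2 tape=XXX[_]YY   (S,_)→(S,_,right)
state=S head=3 tape=XXX_[Y]Y   (S,Y)→(Q,Y,right)
state=Q head=4 tape=XXX_Y[Y]   (Q,Y)→(Q,Y,left)
state=Q head=3 tape=XXX_[Y]Y   (Q,Y)→(Q,Y,left)
state=Q head=2 tape=XXX[_]YY   (Q,_)→(S,X,right)
state=S head=3 tape=XXXX[Y]Y   (S,Y)→(Q,Y,right)
state=Q head=4 tape=XXXXY[Y]   (Q,Y)→(Q,Y,left)
state=Q head=3 tape=XXXX[Y]Y   (Q,Y)→(Q,Y,left)
state=Q head=2 tape=XXX[X]YY
The non-blank tape span at halt is XXXXYY.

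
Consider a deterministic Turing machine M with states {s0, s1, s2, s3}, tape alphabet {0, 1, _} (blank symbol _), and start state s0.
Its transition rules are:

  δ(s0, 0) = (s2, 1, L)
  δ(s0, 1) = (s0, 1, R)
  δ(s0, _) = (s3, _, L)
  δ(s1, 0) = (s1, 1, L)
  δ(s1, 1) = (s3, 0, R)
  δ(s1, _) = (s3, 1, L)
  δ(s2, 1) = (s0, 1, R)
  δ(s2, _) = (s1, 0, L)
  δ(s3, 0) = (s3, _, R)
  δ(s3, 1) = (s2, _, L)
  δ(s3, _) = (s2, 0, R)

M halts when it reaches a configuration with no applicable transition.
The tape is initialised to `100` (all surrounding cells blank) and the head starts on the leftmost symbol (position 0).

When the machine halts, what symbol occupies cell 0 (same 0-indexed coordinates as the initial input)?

s0 | ___[1]00_   read 1 → write 1, move R, go to s0
s0 | ___1[0]0_   read 0 → write 1, move L, go to s2
s2 | ___[1]10_   read 1 → write 1, move R, go to s0
s0 | ___1[1]0_   read 1 → write 1, move R, go to s0
s0 | ___11[0]_   read 0 → write 1, move L, go to s2
s2 | ___1[1]1_   read 1 → write 1, move R, go to s0
s0 | ___11[1]_   read 1 → write 1, move R, go to s0
s0 | ___111[_]   read _ → write _, move L, go to s3
s3 | ___11[1]_   read 1 → write _, move L, go to s2
s2 | ___1[1]__   read 1 → write 1, move R, go to s0
s0 | ___11[_]_   read _ → write _, move L, go to s3
s3 | ___1[1]__   read 1 → write _, move L, go to s2
s2 | ___[1]___   read 1 → write 1, move R, go to s0
s0 | ___1[_]__   read _ → write _, move L, go to s3
s3 | ___[1]___   read 1 → write _, move L, go to s2
s2 | __[_]____   read _ → write 0, move L, go to s1
s1 | _[_]0____   read _ → write 1, move L, go to s3
s3 | [_]10____   read _ → write 0, move R, go to s2
s2 | 0[1]0____   read 1 → write 1, move R, go to s0
s0 | 01[0]____   read 0 → write 1, move L, go to s2
s2 | 0[1]1____   read 1 → write 1, move R, go to s0
s0 | 01[1]____   read 1 → write 1, move R, go to s0
s0 | 011[_]___   read _ → write _, move L, go to s3
s3 | 01[1]____   read 1 → write _, move L, go to s2
s2 | 0[1]_____   read 1 → write 1, move R, go to s0
s0 | 01[_]____   read _ → write _, move L, go to s3
s3 | 0[1]_____   read 1 → write _, move L, go to s2
s2 | [0]______
Cell 0 holds _ when M halts.

_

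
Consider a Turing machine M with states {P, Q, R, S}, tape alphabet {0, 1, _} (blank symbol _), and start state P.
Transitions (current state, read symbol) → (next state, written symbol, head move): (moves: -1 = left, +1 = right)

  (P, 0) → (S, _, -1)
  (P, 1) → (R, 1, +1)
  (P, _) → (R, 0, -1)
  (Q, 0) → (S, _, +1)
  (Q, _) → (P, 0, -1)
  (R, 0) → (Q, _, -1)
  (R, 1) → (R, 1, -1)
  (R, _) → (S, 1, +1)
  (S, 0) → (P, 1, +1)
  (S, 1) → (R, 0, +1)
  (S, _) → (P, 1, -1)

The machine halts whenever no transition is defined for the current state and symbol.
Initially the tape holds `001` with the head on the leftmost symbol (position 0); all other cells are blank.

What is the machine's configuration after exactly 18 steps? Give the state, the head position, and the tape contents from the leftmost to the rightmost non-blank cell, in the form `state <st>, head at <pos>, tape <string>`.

state=P head=0 tape=___[0]01__   (P,0)→(S,_,-1)
state=S head=-1 tape=__[_]_01__   (S,_)→(P,1,-1)
state=P head=-2 tape=_[_]1_01__   (P,_)→(R,0,-1)
state=R head=-3 tape=[_]01_01__   (R,_)→(S,1,+1)
state=S head=-2 tape=1[0]1_01__   (S,0)→(P,1,+1)
state=P head=-1 tape=11[1]_01__   (P,1)→(R,1,+1)
state=R head=0 tape=111[_]01__   (R,_)→(S,1,+1)
state=S head=1 tape=1111[0]1__   (S,0)→(P,1,+1)
state=P head=2 tape=11111[1]__   (P,1)→(R,1,+1)
state=R head=3 tape=111111[_]_   (R,_)→(S,1,+1)
state=S head=4 tape=1111111[_]   (S,_)→(P,1,-1)
state=P head=3 tape=111111[1]1   (P,1)→(R,1,+1)
state=R head=4 tape=1111111[1]   (R,1)→(R,1,-1)
state=R head=3 tape=111111[1]1   (R,1)→(R,1,-1)
state=R head=2 tape=11111[1]11   (R,1)→(R,1,-1)
state=R head=1 tape=1111[1]111   (R,1)→(R,1,-1)
state=R head=0 tape=111[1]1111   (R,1)→(R,1,-1)
state=R head=-1 tape=11[1]11111   (R,1)→(R,1,-1)
state=R head=-2 tape=1[1]111111
After 18 steps: state R, head at -2, tape 11111111.

state R, head at -2, tape 11111111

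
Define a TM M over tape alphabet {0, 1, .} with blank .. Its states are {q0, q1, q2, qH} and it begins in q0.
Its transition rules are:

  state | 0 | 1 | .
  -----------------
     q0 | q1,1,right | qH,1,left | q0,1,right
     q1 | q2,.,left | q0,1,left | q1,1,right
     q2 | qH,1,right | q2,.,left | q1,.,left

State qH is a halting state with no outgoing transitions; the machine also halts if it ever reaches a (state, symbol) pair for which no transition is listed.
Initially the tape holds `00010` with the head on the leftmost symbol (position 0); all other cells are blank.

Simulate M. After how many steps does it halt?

q0 | ....[0]0010   read 0 → write 1, move right, go to q1
q1 | ....1[0]010   read 0 → write ., move left, go to q2
q2 | ....[1].010   read 1 → write ., move left, go to q2
q2 | ...[.]..010   read . → write ., move left, go to q1
q1 | ..[.]...010   read . → write 1, move right, go to q1
q1 | ..1[.]..010   read . → write 1, move right, go to q1
q1 | ..11[.].010   read . → write 1, move right, go to q1
q1 | ..111[.]010   read . → write 1, move right, go to q1
q1 | ..1111[0]10   read 0 → write ., move left, go to q2
q2 | ..111[1].10   read 1 → write ., move left, go to q2
q2 | ..11[1]..10   read 1 → write ., move left, go to q2
q2 | ..1[1]...10   read 1 → write ., move left, go to q2
q2 | ..[1]....10   read 1 → write ., move left, go to q2
q2 | .[.].....10   read . → write ., move left, go to q1
q1 | [.]......10   read . → write 1, move right, go to q1
q1 | 1[.].....10   read . → write 1, move right, go to q1
q1 | 11[.]....10   read . → write 1, move right, go to q1
q1 | 111[.]...10   read . → write 1, move right, go to q1
q1 | 1111[.]..10   read . → write 1, move right, go to q1
q1 | 11111[.].10   read . → write 1, move right, go to q1
q1 | 111111[.]10   read . → write 1, move right, go to q1
q1 | 1111111[1]0   read 1 → write 1, move left, go to q0
q0 | 111111[1]10   read 1 → write 1, move left, go to qH
qH | 11111[1]110
M halts after 23 transitions.

23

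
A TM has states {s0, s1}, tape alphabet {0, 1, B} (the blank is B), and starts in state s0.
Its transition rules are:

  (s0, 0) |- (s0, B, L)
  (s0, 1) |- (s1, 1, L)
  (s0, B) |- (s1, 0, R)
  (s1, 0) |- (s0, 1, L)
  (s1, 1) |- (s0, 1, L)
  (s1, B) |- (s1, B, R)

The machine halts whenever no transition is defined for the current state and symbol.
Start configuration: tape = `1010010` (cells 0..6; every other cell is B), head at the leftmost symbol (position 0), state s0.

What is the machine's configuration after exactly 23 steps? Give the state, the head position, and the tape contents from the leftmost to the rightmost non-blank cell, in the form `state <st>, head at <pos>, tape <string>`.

state=s0 head=0 tape=BBB[1]010010   (s0,1)→(s1,1,L)
state=s1 head=-1 tape=BB[B]1010010   (s1,B)→(s1,B,R)
state=s1 head=0 tape=BBB[1]010010   (s1,1)→(s0,1,L)
state=s0 head=-1 tape=BB[B]1010010   (s0,B)→(s1,0,R)
state=s1 head=0 tape=BB0[1]010010   (s1,1)→(s0,1,L)
state=s0 head=-1 tape=BB[0]1010010   (s0,0)→(s0,B,L)
state=s0 head=-2 tape=B[B]B1010010   (s0,B)→(s1,0,R)
state=s1 head=-1 tape=B0[B]1010010   (s1,B)→(s1,B,R)
state=s1 head=0 tape=B0B[1]010010   (s1,1)→(s0,1,L)
state=s0 head=-1 tape=B0[B]1010010   (s0,B)→(s1,0,R)
state=s1 head=0 tape=B00[1]010010   (s1,1)→(s0,1,L)
state=s0 head=-1 tape=B0[0]1010010   (s0,0)→(s0,B,L)
state=s0 head=-2 tape=B[0]B1010010   (s0,0)→(s0,B,L)
state=s0 head=-3 tape=[B]BB1010010   (s0,B)→(s1,0,R)
state=s1 head=-2 tape=0[B]B1010010   (s1,B)→(s1,B,R)
state=s1 head=-1 tape=0B[B]1010010   (s1,B)→(s1,B,R)
state=s1 head=0 tape=0BB[1]010010   (s1,1)→(s0,1,L)
state=s0 head=-1 tape=0B[B]1010010   (s0,B)→(s1,0,R)
state=s1 head=0 tape=0B0[1]010010   (s1,1)→(s0,1,L)
state=s0 head=-1 tape=0B[0]1010010   (s0,0)→(s0,B,L)
state=s0 head=-2 tape=0[B]B1010010   (s0,B)→(s1,0,R)
state=s1 head=-1 tape=00[B]1010010   (s1,B)→(s1,B,R)
state=s1 head=0 tape=00B[1]010010   (s1,1)→(s0,1,L)
state=s0 head=-1 tape=00[B]1010010
After 23 steps: state s0, head at -1, tape 00B1010010.

state s0, head at -1, tape 00B1010010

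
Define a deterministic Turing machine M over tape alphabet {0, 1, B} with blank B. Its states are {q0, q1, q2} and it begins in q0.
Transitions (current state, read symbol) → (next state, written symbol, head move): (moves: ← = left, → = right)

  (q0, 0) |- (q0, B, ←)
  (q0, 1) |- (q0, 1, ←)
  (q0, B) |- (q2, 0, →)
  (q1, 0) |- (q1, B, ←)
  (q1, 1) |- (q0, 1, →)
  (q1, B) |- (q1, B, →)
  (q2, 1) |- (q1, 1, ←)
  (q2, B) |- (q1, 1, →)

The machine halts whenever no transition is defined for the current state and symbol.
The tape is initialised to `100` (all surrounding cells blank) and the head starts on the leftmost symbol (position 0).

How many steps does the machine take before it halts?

16

q0 | BB[1]00   read 1 → write 1, move ←, go to q0
q0 | B[B]100   read B → write 0, move →, go to q2
q2 | B0[1]00   read 1 → write 1, move ←, go to q1
q1 | B[0]100   read 0 → write B, move ←, go to q1
q1 | [B]B100   read B → write B, move →, go to q1
q1 | B[B]100   read B → write B, move →, go to q1
q1 | BB[1]00   read 1 → write 1, move →, go to q0
q0 | BB1[0]0   read 0 → write B, move ←, go to q0
q0 | BB[1]B0   read 1 → write 1, move ←, go to q0
q0 | B[B]1B0   read B → write 0, move →, go to q2
q2 | B0[1]B0   read 1 → write 1, move ←, go to q1
q1 | B[0]1B0   read 0 → write B, move ←, go to q1
q1 | [B]B1B0   read B → write B, move →, go to q1
q1 | B[B]1B0   read B → write B, move →, go to q1
q1 | BB[1]B0   read 1 → write 1, move →, go to q0
q0 | BB1[B]0   read B → write 0, move →, go to q2
q2 | BB10[0]
M halts after 16 transitions.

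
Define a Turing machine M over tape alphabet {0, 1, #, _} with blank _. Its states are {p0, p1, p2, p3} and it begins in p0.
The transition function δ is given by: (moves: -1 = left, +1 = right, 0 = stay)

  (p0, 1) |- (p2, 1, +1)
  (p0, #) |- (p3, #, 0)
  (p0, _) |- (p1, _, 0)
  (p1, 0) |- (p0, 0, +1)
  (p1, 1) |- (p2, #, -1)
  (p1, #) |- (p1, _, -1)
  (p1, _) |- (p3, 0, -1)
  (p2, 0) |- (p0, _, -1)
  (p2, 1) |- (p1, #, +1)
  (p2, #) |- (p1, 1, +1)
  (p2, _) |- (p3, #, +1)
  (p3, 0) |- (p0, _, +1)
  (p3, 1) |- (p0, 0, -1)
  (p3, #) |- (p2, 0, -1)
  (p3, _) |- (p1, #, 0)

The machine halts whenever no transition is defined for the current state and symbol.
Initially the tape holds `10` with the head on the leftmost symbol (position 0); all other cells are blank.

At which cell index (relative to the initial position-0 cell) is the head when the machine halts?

state=p0 head=0 tape=_[1]0_   (p0,1)→(p2,1,+1)
state=p2 head=1 tape=_1[0]_   (p2,0)→(p0,_,-1)
state=p0 head=0 tape=_[1]__   (p0,1)→(p2,1,+1)
state=p2 head=1 tape=_1[_]_   (p2,_)→(p3,#,+1)
state=p3 head=2 tape=_1#[_]   (p3,_)→(p1,#,0)
state=p1 head=2 tape=_1#[#]   (p1,#)→(p1,_,-1)
state=p1 head=1 tape=_1[#]_   (p1,#)→(p1,_,-1)
state=p1 head=0 tape=_[1]__   (p1,1)→(p2,#,-1)
state=p2 head=-1 tape=[_]#__   (p2,_)→(p3,#,+1)
state=p3 head=0 tape=#[#]__   (p3,#)→(p2,0,-1)
state=p2 head=-1 tape=[#]0__   (p2,#)→(p1,1,+1)
state=p1 head=0 tape=1[0]__   (p1,0)→(p0,0,+1)
state=p0 head=1 tape=10[_]_   (p0,_)→(p1,_,0)
state=p1 head=1 tape=10[_]_   (p1,_)→(p3,0,-1)
state=p3 head=0 tape=1[0]0_   (p3,0)→(p0,_,+1)
state=p0 head=1 tape=1_[0]_
At halt the head is at cell 1.

1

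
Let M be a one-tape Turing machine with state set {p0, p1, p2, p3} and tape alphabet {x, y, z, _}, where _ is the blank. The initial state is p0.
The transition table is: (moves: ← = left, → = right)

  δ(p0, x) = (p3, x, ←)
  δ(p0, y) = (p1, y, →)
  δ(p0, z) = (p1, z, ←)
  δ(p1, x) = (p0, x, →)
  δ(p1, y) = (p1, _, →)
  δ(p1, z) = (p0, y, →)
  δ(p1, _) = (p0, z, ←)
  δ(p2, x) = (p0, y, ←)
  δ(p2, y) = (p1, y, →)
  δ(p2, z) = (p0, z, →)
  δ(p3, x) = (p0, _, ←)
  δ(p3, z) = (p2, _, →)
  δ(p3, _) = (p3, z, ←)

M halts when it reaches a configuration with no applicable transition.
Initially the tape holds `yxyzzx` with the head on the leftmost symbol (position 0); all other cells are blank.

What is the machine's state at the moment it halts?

p3

state=p0 head=0 tape=[y]xyzzx   (p0,y)→(p1,y,→)
state=p1 head=1 tape=y[x]yzzx   (p1,x)→(p0,x,→)
state=p0 head=2 tape=yx[y]zzx   (p0,y)→(p1,y,→)
state=p1 head=3 tape=yxy[z]zx   (p1,z)→(p0,y,→)
state=p0 head=4 tape=yxyy[z]x   (p0,z)→(p1,z,←)
state=p1 head=3 tape=yxy[y]zx   (p1,y)→(p1,_,→)
state=p1 head=4 tape=yxy_[z]x   (p1,z)→(p0,y,→)
state=p0 head=5 tape=yxy_y[x]   (p0,x)→(p3,x,←)
state=p3 head=4 tape=yxy_[y]x
No transition is defined for (p3, y); M halts in state p3.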